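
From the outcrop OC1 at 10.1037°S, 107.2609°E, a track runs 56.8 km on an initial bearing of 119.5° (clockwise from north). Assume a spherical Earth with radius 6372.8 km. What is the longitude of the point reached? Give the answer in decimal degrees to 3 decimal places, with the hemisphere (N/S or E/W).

δ = d/R = 56.8/6372.8 = 0.008913 rad
φ₂ = arcsin(sin φ₁ cos δ + cos φ₁ sin δ cos θ)
   = arcsin(-0.17543·0.99996 + 0.98449·0.00891·-0.49242) = -10.35486°
λ₂ = λ₁ + atan2(sin θ sin δ cos φ₁, cos δ − sin φ₁ sin φ₂) = 107.71272°

107.713°E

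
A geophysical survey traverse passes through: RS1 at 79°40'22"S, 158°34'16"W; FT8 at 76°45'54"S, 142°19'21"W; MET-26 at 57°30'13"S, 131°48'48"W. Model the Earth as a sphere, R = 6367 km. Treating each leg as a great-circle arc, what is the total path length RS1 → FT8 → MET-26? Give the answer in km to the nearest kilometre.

RS1: φ = -79.67278°, λ = -158.57111°
FT8: φ = -76.76500°, λ = -142.32250°
MET-26: φ = -57.50361°, λ = -131.81333°
RS1→FT8: c = 0.076529 rad, d = 487.26 km
FT8→MET-26: c = 0.342374 rad, d = 2179.90 km
Total = 487.26 + 2179.90 = 2667.16 km

2667 km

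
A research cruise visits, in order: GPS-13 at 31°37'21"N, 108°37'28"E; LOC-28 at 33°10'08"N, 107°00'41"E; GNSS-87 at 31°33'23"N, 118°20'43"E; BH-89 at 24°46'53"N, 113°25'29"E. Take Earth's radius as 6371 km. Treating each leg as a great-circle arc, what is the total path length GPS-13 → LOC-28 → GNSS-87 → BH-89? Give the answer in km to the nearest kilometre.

GPS-13: φ = +31.62250°, λ = +108.62444°
LOC-28: φ = +33.16889°, λ = +107.01139°
GNSS-87: φ = +31.55639°, λ = +118.34528°
BH-89: φ = +24.78139°, λ = +113.42472°
GPS-13→LOC-28: c = 0.035964 rad, d = 229.13 km
LOC-28→GNSS-87: c = 0.169353 rad, d = 1078.95 km
GNSS-87→BH-89: c = 0.140359 rad, d = 894.23 km
Total = 229.13 + 1078.95 + 894.23 = 2202.31 km

2202 km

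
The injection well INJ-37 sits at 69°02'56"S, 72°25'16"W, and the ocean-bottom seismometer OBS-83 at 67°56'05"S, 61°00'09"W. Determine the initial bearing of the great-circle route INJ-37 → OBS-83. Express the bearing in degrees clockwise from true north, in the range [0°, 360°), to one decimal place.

80.5°

INJ-37: φ = -69.04889°, λ = -72.42111°
OBS-83: φ = -67.93472°, λ = -61.00250°
Δλ = 11.4186°
y = sin Δλ · cos φ₂ = 0.074372
x = cos φ₁ sin φ₂ − sin φ₁ cos φ₂ cos Δλ = 0.012501
θ = atan2(y, x) = 80.4587° → 80.4587° (mod 360°)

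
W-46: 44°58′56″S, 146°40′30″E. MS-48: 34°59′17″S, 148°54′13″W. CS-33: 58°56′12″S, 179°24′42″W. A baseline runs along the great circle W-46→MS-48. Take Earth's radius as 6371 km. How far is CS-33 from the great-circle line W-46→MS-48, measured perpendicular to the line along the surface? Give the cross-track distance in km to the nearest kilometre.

1527 km

W-46: φ = -44.98222°, λ = +146.67500°
MS-48: φ = -34.98806°, λ = -148.90361°
CS-33: φ = -58.93667°, λ = -179.41167°
δ₁₃ = central angle W-46→CS-33 = 0.431355 rad  (haversine)
θ₁₃ = bearing W-46→CS-33 = 136.484°,  θ₁₂ = bearing W-46→MS-48 = 101.886°
dₓₜ = R·arcsin(sin δ₁₃ · sin(θ₁₃ − θ₁₂)) = 6371·arcsin(0.41810·sin(34.597°)) = 1527.063 km
|dₓₜ| = 1527.063 km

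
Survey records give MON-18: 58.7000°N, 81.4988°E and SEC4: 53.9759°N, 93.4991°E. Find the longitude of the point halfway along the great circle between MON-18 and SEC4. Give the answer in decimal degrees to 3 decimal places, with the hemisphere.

Bx = cos φ₂ cos Δλ = 0.575273,  By = cos φ₂ sin Δλ = 0.122281
φₘ = atan2(sin φ₁ + sin φ₂, √((cos φ₁ + Bx)² + By²)) = 56.48245°
λₘ = λ₁ + atan2(By, cos φ₁ + Bx) = 87.87195°

87.872°E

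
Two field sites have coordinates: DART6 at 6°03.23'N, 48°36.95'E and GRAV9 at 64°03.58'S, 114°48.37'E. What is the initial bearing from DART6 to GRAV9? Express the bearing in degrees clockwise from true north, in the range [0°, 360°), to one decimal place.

156.3°

DART6: φ = +6.05383°, λ = +48.61583°
GRAV9: φ = -64.05967°, λ = +114.80617°
Δλ = 66.1903°
y = sin Δλ · cos φ₂ = 0.400206
x = cos φ₁ sin φ₂ − sin φ₁ cos φ₂ cos Δλ = -0.912859
θ = atan2(y, x) = 156.3269° → 156.3269° (mod 360°)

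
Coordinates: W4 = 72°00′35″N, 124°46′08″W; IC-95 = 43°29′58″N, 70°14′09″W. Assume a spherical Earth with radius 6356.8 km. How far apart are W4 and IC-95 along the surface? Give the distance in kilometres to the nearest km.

W4: φ = +72.00972°, λ = -124.76889°
IC-95: φ = +43.49944°, λ = -70.23583°
Δφ = -28.5103°,  Δλ = 54.5331°
a = sin²(Δφ/2) + cos φ₁ cos φ₂ sin²(Δλ/2) = 0.107656
c = 2·arcsin(√a) = 0.668604 rad = 38.3082°
d = R·c = 6356.8 × 0.668604 = 4250.2 km

4250 km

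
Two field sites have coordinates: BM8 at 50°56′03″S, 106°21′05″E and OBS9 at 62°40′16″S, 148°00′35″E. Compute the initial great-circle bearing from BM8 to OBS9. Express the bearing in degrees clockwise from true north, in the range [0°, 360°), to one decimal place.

133.9°

BM8: φ = -50.93417°, λ = +106.35139°
OBS9: φ = -62.67111°, λ = +148.00972°
Δλ = 41.6583°
y = sin Δλ · cos φ₂ = 0.305156
x = cos φ₁ sin φ₂ − sin φ₁ cos φ₂ cos Δλ = -0.293558
θ = atan2(y, x) = 133.8902° → 133.8902° (mod 360°)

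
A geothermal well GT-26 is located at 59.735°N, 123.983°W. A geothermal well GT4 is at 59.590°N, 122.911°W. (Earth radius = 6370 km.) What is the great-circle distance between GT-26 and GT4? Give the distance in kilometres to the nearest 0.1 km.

62.3 km

Δφ = -0.1450°,  Δλ = 1.0720°
a = sin²(Δφ/2) + cos φ₁ cos φ₂ sin²(Δλ/2) = 0.000024
c = 2·arcsin(√a) = 0.009783 rad = 0.5605°
d = R·c = 6370 × 0.009783 = 62.3 km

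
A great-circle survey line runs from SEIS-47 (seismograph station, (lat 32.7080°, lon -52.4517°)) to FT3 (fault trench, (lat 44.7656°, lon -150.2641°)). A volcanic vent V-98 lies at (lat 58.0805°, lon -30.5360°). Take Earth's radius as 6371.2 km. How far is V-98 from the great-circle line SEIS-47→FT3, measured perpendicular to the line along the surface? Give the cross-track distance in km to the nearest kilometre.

δ₁₃ = central angle SEIS-47→V-98 = 0.512766 rad  (haversine)
θ₁₃ = bearing SEIS-47→V-98 = 23.719°,  θ₁₂ = bearing SEIS-47→FT3 = 312.506°
dₓₜ = R·arcsin(sin δ₁₃ · sin(θ₁₃ − θ₁₂)) = 6371.2·arcsin(0.49059·sin(-288.787°)) = 3077.391 km
|dₓₜ| = 3077.391 km

3077 km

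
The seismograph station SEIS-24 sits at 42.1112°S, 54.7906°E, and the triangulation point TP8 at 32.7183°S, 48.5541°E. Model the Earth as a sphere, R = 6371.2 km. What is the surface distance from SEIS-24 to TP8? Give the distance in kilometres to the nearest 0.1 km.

1180.0 km

Δφ = 9.3929°,  Δλ = -6.2365°
a = sin²(Δφ/2) + cos φ₁ cos φ₂ sin²(Δλ/2) = 0.008551
c = 2·arcsin(√a) = 0.185204 rad = 10.6114°
d = R·c = 6371.2 × 0.185204 = 1180.0 km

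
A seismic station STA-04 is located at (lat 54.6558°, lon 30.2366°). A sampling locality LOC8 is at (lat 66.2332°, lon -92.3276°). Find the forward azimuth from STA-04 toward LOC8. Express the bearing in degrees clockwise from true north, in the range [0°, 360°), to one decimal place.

334.3°

Δλ = -122.5642°
y = sin Δλ · cos φ₂ = -0.339657
x = cos φ₁ sin φ₂ − sin φ₁ cos φ₂ cos Δλ = 0.706368
θ = atan2(y, x) = -25.6806° → 334.3194° (mod 360°)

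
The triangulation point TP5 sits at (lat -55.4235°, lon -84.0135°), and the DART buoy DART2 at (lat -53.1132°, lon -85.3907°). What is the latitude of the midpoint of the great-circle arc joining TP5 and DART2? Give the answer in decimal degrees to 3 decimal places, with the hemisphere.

54.270°S

Bx = cos φ₂ cos Δλ = 0.600063,  By = cos φ₂ sin Δλ = -0.014426
φₘ = atan2(sin φ₁ + sin φ₂, √((cos φ₁ + Bx)² + By²)) = -54.27031°
λₘ = λ₁ + atan2(By, cos φ₁ + Bx) = -84.72140°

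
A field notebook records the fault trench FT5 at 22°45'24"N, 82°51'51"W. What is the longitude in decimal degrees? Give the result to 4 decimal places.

82.8642°W

82° + 51′/60 + 51″/3600 = 82 + 0.85000 + 0.01417 = 82.8642°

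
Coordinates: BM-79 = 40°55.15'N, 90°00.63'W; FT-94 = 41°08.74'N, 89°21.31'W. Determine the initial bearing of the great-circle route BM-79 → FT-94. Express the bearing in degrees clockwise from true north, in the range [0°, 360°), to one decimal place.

BM-79: φ = +40.91917°, λ = -90.01050°
FT-94: φ = +41.14567°, λ = -89.35517°
Δλ = 0.6553°
y = sin Δλ · cos φ₂ = 0.008613
x = cos φ₁ sin φ₂ − sin φ₁ cos φ₂ cos Δλ = 0.003985
θ = atan2(y, x) = 65.1687° → 65.1687° (mod 360°)

65.2°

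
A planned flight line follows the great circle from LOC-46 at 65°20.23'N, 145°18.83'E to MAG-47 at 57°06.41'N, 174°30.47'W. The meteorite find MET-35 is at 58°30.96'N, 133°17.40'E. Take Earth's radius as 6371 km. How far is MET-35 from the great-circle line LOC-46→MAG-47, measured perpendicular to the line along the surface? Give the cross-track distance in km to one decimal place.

LOC-46: φ = +65.33717°, λ = +145.31383°
MAG-47: φ = +57.10683°, λ = -174.50783°
MET-35: φ = +58.51600°, λ = +133.29000°
δ₁₃ = central angle LOC-46→MET-35 = 0.154162 rad  (haversine)
θ₁₃ = bearing LOC-46→MET-35 = 225.116°,  θ₁₂ = bearing LOC-46→MAG-47 = 94.358°
dₓₜ = R·arcsin(sin δ₁₃ · sin(θ₁₃ − θ₁₂)) = 6371·arcsin(0.15355·sin(130.758°)) = 742.700 km
|dₓₜ| = 742.700 km

742.7 km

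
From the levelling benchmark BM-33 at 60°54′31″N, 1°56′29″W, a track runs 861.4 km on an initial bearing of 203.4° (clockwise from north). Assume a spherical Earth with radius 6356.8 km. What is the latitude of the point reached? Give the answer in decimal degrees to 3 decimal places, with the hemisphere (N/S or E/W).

BM-33: φ = +60.90861°, λ = -1.94139°
δ = d/R = 861.4/6356.8 = 0.135508 rad
φ₂ = arcsin(sin φ₁ cos δ + cos φ₁ sin δ cos θ)
   = arcsin(0.87385·0.99083 + 0.48620·0.13509·-0.91775) = 53.66374°
λ₂ = λ₁ + atan2(sin θ sin δ cos φ₁, cos δ − sin φ₁ sin φ₂) = -7.13658°

53.664°N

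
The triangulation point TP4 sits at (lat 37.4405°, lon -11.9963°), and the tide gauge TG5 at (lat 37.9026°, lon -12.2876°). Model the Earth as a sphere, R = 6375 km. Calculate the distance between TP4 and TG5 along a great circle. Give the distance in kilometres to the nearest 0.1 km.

Δφ = 0.4621°,  Δλ = -0.2913°
a = sin²(Δφ/2) + cos φ₁ cos φ₂ sin²(Δλ/2) = 0.000020
c = 2·arcsin(√a) = 0.009013 rad = 0.5164°
d = R·c = 6375 × 0.009013 = 57.5 km

57.5 km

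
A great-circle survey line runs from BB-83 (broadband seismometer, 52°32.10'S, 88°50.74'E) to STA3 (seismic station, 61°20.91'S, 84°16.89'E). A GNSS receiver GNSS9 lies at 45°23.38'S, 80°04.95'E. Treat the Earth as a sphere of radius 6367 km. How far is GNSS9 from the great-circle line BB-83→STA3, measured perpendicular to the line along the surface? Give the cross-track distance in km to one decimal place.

843.8 km

BB-83: φ = -52.53500°, λ = +88.84567°
STA3: φ = -61.34850°, λ = +84.28150°
GNSS9: φ = -45.38967°, λ = +80.08250°
δ₁₃ = central angle BB-83→GNSS9 = 0.159875 rad  (haversine)
θ₁₃ = bearing BB-83→GNSS9 = 317.772°,  θ₁₂ = bearing BB-83→STA3 = 193.878°
dₓₜ = R·arcsin(sin δ₁₃ · sin(θ₁₃ − θ₁₂)) = 6367·arcsin(0.15920·sin(123.893°)) = 843.832 km
|dₓₜ| = 843.832 km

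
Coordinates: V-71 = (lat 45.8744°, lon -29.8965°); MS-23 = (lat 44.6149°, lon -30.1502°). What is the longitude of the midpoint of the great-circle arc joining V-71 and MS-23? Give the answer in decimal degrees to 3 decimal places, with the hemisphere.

30.025°W

Bx = cos φ₂ cos Δλ = 0.711836,  By = cos φ₂ sin Δλ = -0.003152
φₘ = atan2(sin φ₁ + sin φ₂, √((cos φ₁ + Bx)² + By²)) = 45.24472°
λₘ = λ₁ + atan2(By, cos φ₁ + Bx) = -30.02476°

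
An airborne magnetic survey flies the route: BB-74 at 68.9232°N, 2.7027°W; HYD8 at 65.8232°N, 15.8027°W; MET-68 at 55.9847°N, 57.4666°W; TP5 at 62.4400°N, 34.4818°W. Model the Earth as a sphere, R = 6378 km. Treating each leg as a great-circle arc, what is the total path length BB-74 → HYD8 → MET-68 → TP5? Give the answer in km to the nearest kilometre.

4585 km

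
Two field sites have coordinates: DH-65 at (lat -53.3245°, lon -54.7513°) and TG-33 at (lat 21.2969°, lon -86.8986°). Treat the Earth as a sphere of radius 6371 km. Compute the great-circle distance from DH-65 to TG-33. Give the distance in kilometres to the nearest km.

8855 km

Δφ = 74.6214°,  Δλ = -32.1473°
a = sin²(Δφ/2) + cos φ₁ cos φ₂ sin²(Δλ/2) = 0.410062
c = 2·arcsin(√a) = 1.389936 rad = 79.6375°
d = R·c = 6371 × 1.389936 = 8855.3 km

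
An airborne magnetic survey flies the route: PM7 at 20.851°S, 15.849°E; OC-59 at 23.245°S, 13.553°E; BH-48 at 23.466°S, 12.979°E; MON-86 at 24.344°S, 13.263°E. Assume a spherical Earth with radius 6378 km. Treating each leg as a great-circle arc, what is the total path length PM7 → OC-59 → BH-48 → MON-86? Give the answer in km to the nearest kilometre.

PM7→OC-59: c = 0.055902 rad, d = 356.54 km
OC-59→BH-48: c = 0.009973 rad, d = 63.61 km
BH-48→MON-86: c = 0.015980 rad, d = 101.92 km
Total = 356.54 + 63.61 + 101.92 = 522.07 km

522 km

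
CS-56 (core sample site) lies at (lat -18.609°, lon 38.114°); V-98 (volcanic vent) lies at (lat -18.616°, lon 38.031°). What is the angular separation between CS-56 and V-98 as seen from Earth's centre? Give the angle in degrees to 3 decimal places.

0.079°

Δφ = -0.0070°,  Δλ = -0.0830°
a = sin²(Δφ/2) + cos φ₁ cos φ₂ sin²(Δλ/2) = 0.000000
c = 2·arcsin(√a) = 0.001378 rad = 0.0790°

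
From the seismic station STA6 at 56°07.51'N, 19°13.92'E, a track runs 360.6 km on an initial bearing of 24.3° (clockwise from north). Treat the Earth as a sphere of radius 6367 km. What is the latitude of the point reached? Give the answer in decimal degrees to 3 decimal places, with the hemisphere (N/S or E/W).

59.057°N

STA6: φ = +56.12517°, λ = +19.23200°
δ = d/R = 360.6/6367 = 0.056636 rad
φ₂ = arcsin(sin φ₁ cos δ + cos φ₁ sin δ cos θ)
   = arcsin(0.83026·0.99840 + 0.55738·0.05661·0.91140) = 59.05725°
λ₂ = λ₁ + atan2(sin θ sin δ cos φ₁, cos δ − sin φ₁ sin φ₂) = 21.82856°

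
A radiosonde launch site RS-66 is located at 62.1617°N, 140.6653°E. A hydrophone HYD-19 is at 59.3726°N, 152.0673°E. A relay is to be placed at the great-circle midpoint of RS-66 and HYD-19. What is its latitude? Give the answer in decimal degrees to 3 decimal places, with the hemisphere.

60.888°N

Bx = cos φ₂ cos Δλ = 0.499399,  By = cos φ₂ sin Δλ = 0.100715
φₘ = atan2(sin φ₁ + sin φ₂, √((cos φ₁ + Bx)² + By²)) = 60.88784°
λₘ = λ₁ + atan2(By, cos φ₁ + Bx) = 146.61512°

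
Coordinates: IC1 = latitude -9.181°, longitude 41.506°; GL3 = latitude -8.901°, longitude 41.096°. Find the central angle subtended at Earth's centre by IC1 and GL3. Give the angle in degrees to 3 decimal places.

Δφ = 0.2800°,  Δλ = -0.4100°
a = sin²(Δφ/2) + cos φ₁ cos φ₂ sin²(Δλ/2) = 0.000018
c = 2·arcsin(√a) = 0.008592 rad = 0.4923°

0.492°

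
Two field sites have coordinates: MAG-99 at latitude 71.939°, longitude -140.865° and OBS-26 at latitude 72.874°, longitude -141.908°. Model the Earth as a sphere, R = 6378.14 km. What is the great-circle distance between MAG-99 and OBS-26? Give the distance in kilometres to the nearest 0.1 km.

Δφ = 0.9350°,  Δλ = -1.0430°
a = sin²(Δφ/2) + cos φ₁ cos φ₂ sin²(Δλ/2) = 0.000074
c = 2·arcsin(√a) = 0.017221 rad = 0.9867°
d = R·c = 6378.14 × 0.017221 = 109.8 km

109.8 km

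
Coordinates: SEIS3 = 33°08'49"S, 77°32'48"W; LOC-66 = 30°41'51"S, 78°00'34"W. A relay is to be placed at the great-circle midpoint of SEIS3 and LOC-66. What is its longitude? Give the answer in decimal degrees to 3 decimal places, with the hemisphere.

SEIS3: φ = -33.14694°, λ = -77.54667°
LOC-66: φ = -30.69750°, λ = -78.00944°
Bx = cos φ₂ cos Δλ = 0.859846,  By = cos φ₂ sin Δλ = -0.006945
φₘ = atan2(sin φ₁ + sin φ₂, √((cos φ₁ + Bx)² + By²)) = -31.92243°
λₘ = λ₁ + atan2(By, cos φ₁ + Bx) = -77.78114°

77.781°W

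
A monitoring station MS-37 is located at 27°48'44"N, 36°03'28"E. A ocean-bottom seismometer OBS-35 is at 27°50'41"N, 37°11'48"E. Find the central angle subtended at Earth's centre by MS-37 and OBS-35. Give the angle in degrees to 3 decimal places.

MS-37: φ = +27.81222°, λ = +36.05778°
OBS-35: φ = +27.84472°, λ = +37.19667°
Δφ = 0.0325°,  Δλ = 1.1389°
a = sin²(Δφ/2) + cos φ₁ cos φ₂ sin²(Δλ/2) = 0.000077
c = 2·arcsin(√a) = 0.017588 rad = 1.0077°

1.008°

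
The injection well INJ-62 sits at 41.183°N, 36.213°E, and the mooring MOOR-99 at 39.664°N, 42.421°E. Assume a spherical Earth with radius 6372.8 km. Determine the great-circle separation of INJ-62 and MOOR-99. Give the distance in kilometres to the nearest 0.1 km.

Δφ = -1.5190°,  Δλ = 6.2080°
a = sin²(Δφ/2) + cos φ₁ cos φ₂ sin²(Δλ/2) = 0.001874
c = 2·arcsin(√a) = 0.086616 rad = 4.9628°
d = R·c = 6372.8 × 0.086616 = 552.0 km

552.0 km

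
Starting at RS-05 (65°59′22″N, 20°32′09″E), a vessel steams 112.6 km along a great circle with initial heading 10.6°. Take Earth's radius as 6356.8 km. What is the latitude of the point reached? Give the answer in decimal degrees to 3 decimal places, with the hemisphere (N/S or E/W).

66.986°N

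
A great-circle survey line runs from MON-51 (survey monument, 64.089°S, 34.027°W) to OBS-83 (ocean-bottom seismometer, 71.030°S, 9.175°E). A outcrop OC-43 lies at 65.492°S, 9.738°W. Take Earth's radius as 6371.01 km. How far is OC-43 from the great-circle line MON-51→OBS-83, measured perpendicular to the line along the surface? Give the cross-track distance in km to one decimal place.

454.8 km

δ₁₃ = central angle MON-51→OC-43 = 0.181051 rad  (haversine)
θ₁₃ = bearing MON-51→OC-43 = 108.627°,  θ₁₂ = bearing MON-51→OBS-83 = 131.962°
dₓₜ = R·arcsin(sin δ₁₃ · sin(θ₁₃ − θ₁₂)) = 6371.01·arcsin(0.18006·sin(-23.335°)) = -454.794 km
|dₓₜ| = 454.794 km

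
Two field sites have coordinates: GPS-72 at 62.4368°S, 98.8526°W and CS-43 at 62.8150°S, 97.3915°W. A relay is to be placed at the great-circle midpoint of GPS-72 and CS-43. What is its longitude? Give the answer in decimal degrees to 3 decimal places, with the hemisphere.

Bx = cos φ₂ cos Δλ = 0.456717,  By = cos φ₂ sin Δλ = 0.011649
φₘ = atan2(sin φ₁ + sin φ₂, √((cos φ₁ + Bx)² + By²)) = -62.62780°
λₘ = λ₁ + atan2(By, cos φ₁ + Bx) = -98.12671°

98.127°W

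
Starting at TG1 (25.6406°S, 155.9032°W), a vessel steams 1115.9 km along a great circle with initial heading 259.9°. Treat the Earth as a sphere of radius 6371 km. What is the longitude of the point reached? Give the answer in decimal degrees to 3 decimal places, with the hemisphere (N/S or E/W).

167.002°W

δ = d/R = 1115.9/6371 = 0.175153 rad
φ₂ = arcsin(sin φ₁ cos δ + cos φ₁ sin δ cos θ)
   = arcsin(-0.43272·0.98470 + 0.90153·0.17426·-0.17537) = -26.97835°
λ₂ = λ₁ + atan2(sin θ sin δ cos φ₁, cos δ − sin φ₁ sin φ₂) = -167.00235°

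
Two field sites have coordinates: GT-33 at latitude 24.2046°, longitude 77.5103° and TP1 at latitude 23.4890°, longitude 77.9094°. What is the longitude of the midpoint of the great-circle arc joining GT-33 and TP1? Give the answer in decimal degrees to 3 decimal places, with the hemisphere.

77.710°E

Bx = cos φ₂ cos Δλ = 0.917114,  By = cos φ₂ sin Δλ = 0.006388
φₘ = atan2(sin φ₁ + sin φ₂, √((cos φ₁ + Bx)² + By²)) = 23.84693°
λₘ = λ₁ + atan2(By, cos φ₁ + Bx) = 77.71040°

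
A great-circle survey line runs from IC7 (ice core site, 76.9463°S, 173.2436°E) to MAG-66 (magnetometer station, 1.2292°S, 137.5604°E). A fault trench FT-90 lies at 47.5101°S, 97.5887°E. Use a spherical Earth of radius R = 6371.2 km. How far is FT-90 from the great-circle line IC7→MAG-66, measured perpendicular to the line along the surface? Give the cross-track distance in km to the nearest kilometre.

δ₁₃ = central angle IC7→FT-90 = 0.713401 rad  (haversine)
θ₁₃ = bearing IC7→FT-90 = 269.692°,  θ₁₂ = bearing IC7→MAG-66 = 323.435°
dₓₜ = R·arcsin(sin δ₁₃ · sin(θ₁₃ − θ₁₂)) = 6371.2·arcsin(0.65441·sin(-53.743°)) = -3541.691 km
|dₓₜ| = 3541.691 km

3542 km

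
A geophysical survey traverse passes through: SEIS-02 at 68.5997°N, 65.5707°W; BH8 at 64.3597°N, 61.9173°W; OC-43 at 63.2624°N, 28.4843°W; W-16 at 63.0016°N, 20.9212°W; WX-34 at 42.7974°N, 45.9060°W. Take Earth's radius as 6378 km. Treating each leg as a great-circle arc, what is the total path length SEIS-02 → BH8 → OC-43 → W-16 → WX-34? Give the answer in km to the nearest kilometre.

SEIS-02→BH8: c = 0.078222 rad, d = 498.90 km
BH8→OC-43: c = 0.255241 rad, d = 1627.93 km
OC-43→W-16: c = 0.059794 rad, d = 381.37 km
W-16→WX-34: c = 0.433988 rad, d = 2767.98 km
Total = 498.90 + 1627.93 + 381.37 + 2767.98 = 5276.17 km

5276 km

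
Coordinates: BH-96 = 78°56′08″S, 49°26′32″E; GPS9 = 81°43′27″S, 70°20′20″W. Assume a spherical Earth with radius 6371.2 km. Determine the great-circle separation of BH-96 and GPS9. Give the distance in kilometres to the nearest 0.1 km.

BH-96: φ = -78.93556°, λ = +49.44222°
GPS9: φ = -81.72417°, λ = -70.33889°
Δφ = -2.7886°,  Δλ = -119.7811°
a = sin²(Δφ/2) + cos φ₁ cos φ₂ sin²(Δλ/2) = 0.021264
c = 2·arcsin(√a) = 0.292688 rad = 16.7698°
d = R·c = 6371.2 × 0.292688 = 1864.8 km

1864.8 km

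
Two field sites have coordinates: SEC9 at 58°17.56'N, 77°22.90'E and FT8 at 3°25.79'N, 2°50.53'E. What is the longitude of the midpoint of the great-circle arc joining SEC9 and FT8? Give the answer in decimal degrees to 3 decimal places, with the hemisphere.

26.832°E

SEC9: φ = +58.29267°, λ = +77.38167°
FT8: φ = +3.42983°, λ = +2.84217°
Bx = cos φ₂ cos Δλ = 0.266096,  By = cos φ₂ sin Δλ = -0.962088
φₘ = atan2(sin φ₁ + sin φ₂, √((cos φ₁ + Bx)² + By²)) = 36.16045°
λₘ = λ₁ + atan2(By, cos φ₁ + Bx) = 26.83173°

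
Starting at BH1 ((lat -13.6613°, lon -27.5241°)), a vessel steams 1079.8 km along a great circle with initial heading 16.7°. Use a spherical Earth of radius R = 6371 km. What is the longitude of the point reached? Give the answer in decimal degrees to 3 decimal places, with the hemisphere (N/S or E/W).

24.738°W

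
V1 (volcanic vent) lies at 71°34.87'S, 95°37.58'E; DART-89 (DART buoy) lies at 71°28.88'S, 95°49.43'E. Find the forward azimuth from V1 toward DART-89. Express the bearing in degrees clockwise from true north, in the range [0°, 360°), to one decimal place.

V1: φ = -71.58117°, λ = +95.62633°
DART-89: φ = -71.48133°, λ = +95.82383°
Δλ = 0.1975°
y = sin Δλ · cos φ₂ = 0.001095
x = cos φ₁ sin φ₂ − sin φ₁ cos φ₂ cos Δλ = 0.001741
θ = atan2(y, x) = 32.1690° → 32.1690° (mod 360°)

32.2°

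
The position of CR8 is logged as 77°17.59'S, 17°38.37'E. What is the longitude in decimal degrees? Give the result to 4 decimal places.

17.6395°E

17° + 38.37′/60 = 17 + 0.63950 = 17.6395°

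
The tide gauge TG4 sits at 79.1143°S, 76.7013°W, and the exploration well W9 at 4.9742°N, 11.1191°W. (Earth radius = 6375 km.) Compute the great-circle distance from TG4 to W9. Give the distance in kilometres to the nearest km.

10061 km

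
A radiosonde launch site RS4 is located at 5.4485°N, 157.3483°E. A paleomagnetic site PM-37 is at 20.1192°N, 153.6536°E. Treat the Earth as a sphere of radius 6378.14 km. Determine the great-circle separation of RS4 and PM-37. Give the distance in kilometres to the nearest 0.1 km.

Δφ = 14.6707°,  Δλ = -3.6947°
a = sin²(Δφ/2) + cos φ₁ cos φ₂ sin²(Δλ/2) = 0.017273
c = 2·arcsin(√a) = 0.263614 rad = 15.1040°
d = R·c = 6378.14 × 0.263614 = 1681.4 km

1681.4 km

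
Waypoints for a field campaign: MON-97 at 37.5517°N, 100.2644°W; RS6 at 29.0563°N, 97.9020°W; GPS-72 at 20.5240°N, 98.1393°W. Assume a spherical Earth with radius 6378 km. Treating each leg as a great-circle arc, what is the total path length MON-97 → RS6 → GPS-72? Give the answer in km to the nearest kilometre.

MON-97→RS6: c = 0.152208 rad, d = 970.78 km
RS6→GPS-72: c = 0.148964 rad, d = 950.09 km
Total = 970.78 + 950.09 = 1920.87 km

1921 km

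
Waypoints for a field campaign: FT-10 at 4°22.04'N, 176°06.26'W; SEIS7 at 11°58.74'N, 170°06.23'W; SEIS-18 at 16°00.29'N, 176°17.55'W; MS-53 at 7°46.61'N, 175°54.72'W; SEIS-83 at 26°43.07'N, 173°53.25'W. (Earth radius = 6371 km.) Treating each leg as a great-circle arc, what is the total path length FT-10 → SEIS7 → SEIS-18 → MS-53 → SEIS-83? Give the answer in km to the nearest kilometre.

4910 km

FT-10: φ = +4.36733°, λ = -176.10433°
SEIS7: φ = +11.97900°, λ = -170.10383°
SEIS-18: φ = +16.00483°, λ = -176.29250°
MS-53: φ = +7.77683°, λ = -175.91200°
SEIS-83: φ = +26.71783°, λ = -173.88750°
FT-10→SEIS7: c = 0.168458 rad, d = 1073.25 km
SEIS7→SEIS-18: c = 0.126158 rad, d = 803.75 km
SEIS-18→MS-53: c = 0.143752 rad, d = 915.85 km
MS-53→SEIS-83: c = 0.332280 rad, d = 2116.96 km
Total = 1073.25 + 803.75 + 915.85 + 2116.96 = 4909.80 km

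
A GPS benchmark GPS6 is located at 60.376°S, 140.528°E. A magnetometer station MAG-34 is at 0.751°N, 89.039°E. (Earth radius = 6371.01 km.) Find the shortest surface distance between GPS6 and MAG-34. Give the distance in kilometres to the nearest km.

8091 km

Δφ = 61.1270°,  Δλ = -51.4890°
a = sin²(Δφ/2) + cos φ₁ cos φ₂ sin²(Δλ/2) = 0.351817
c = 2·arcsin(√a) = 1.269910 rad = 72.7605°
d = R·c = 6371.01 × 1.269910 = 8090.6 km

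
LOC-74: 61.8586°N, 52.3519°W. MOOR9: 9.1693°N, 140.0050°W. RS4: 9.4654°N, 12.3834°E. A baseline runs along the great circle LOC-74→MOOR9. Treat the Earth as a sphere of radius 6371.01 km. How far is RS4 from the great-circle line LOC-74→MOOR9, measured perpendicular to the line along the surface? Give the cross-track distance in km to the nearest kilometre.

δ₁₃ = central angle LOC-74→RS4 = 1.220080 rad  (haversine)
θ₁₃ = bearing LOC-74→RS4 = 108.222°,  θ₁₂ = bearing LOC-74→MOOR9 = 272.294°
dₓₜ = R·arcsin(sin δ₁₃ · sin(θ₁₃ − θ₁₂)) = 6371.01·arcsin(0.93913·sin(-164.072°)) = -1660.689 km
|dₓₜ| = 1660.689 km

1661 km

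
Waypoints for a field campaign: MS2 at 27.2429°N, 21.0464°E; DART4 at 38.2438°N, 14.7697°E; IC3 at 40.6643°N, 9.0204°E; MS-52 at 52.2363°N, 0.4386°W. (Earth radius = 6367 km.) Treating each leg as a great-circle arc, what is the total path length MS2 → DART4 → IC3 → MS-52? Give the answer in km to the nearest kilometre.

3390 km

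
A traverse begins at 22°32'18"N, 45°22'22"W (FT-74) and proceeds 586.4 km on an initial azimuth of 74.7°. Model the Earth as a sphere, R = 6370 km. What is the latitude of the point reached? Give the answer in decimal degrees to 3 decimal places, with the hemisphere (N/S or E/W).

FT-74: φ = +22.53833°, λ = -45.37278°
δ = d/R = 586.4/6370 = 0.092057 rad
φ₂ = arcsin(sin φ₁ cos δ + cos φ₁ sin δ cos θ)
   = arcsin(0.38330·0.99577 + 0.92362·0.09193·0.26387) = 23.83366°
λ₂ = λ₁ + atan2(sin θ sin δ cos φ₁, cos δ − sin φ₁ sin φ₂) = -39.81009°

23.834°N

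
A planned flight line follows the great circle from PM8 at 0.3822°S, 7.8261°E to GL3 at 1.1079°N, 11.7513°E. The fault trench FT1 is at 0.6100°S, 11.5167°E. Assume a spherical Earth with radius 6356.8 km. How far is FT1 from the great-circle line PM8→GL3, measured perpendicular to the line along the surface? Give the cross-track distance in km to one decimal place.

169.0 km

δ₁₃ = central angle PM8→FT1 = 0.064533 rad  (haversine)
θ₁₃ = bearing PM8→FT1 = 93.547°,  θ₁₂ = bearing PM8→GL3 = 69.207°
dₓₜ = R·arcsin(sin δ₁₃ · sin(θ₁₃ − θ₁₂)) = 6356.8·arcsin(0.06449·sin(24.340°)) = 168.975 km
|dₓₜ| = 168.975 km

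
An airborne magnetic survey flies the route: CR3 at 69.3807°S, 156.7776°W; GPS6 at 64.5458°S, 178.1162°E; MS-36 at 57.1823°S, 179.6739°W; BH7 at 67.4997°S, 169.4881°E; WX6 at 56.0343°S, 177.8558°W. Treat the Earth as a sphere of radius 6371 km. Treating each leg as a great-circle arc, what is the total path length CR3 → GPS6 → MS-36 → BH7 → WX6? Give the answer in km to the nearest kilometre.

4737 km

CR3→GPS6: c = 0.189268 rad, d = 1205.82 km
GPS6→MS-36: c = 0.129862 rad, d = 827.35 km
MS-36→BH7: c = 0.199675 rad, d = 1272.13 km
BH7→WX6: c = 0.224749 rad, d = 1431.88 km
Total = 1205.82 + 827.35 + 1272.13 + 1431.88 = 4737.18 km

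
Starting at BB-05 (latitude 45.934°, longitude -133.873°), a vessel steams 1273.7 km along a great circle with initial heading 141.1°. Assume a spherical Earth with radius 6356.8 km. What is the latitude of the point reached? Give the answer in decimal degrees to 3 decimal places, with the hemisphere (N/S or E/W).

δ = d/R = 1273.7/6356.8 = 0.200368 rad
φ₂ = arcsin(sin φ₁ cos δ + cos φ₁ sin δ cos θ)
   = arcsin(0.71854·0.97999 + 0.69549·0.19903·-0.77824) = 36.61514°
λ₂ = λ₁ + atan2(sin θ sin δ cos φ₁, cos δ − sin φ₁ sin φ₂) = -124.91492°

36.615°N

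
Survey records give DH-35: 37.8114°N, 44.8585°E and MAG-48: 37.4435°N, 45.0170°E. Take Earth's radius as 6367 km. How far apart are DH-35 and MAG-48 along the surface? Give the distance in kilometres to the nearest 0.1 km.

Δφ = -0.3679°,  Δλ = 0.1585°
a = sin²(Δφ/2) + cos φ₁ cos φ₂ sin²(Δλ/2) = 0.000012
c = 2·arcsin(√a) = 0.006785 rad = 0.3887°
d = R·c = 6367 × 0.006785 = 43.2 km

43.2 km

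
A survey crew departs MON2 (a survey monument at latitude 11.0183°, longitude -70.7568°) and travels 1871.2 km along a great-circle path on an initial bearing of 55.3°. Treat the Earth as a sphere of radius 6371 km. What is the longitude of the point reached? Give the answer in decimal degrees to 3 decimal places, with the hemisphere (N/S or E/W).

56.069°W

δ = d/R = 1871.2/6371 = 0.293706 rad
φ₂ = arcsin(sin φ₁ cos δ + cos φ₁ sin δ cos θ)
   = arcsin(0.19112·0.95718 + 0.98157·0.28950·0.56928) = 20.16393°
λ₂ = λ₁ + atan2(sin θ sin δ cos φ₁, cos δ − sin φ₁ sin φ₂) = -56.06900°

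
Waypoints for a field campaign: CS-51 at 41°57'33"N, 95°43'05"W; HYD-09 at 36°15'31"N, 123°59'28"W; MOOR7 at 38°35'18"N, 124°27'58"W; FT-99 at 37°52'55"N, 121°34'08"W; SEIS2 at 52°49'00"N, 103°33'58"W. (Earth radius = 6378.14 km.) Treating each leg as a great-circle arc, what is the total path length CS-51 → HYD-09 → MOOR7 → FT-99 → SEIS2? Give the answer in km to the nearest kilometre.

5205 km

CS-51: φ = +41.95917°, λ = -95.71806°
HYD-09: φ = +36.25861°, λ = -123.99111°
MOOR7: φ = +38.58833°, λ = -124.46611°
FT-99: φ = +37.88194°, λ = -121.56889°
SEIS2: φ = +52.81667°, λ = -103.56611°
CS-51→HYD-09: c = 0.393638 rad, d = 2510.68 km
HYD-09→MOOR7: c = 0.041191 rad, d = 262.72 km
MOOR7→FT-99: c = 0.041586 rad, d = 265.24 km
FT-99→SEIS2: c = 0.339665 rad, d = 2166.43 km
Total = 2510.68 + 262.72 + 265.24 + 2166.43 = 5205.07 km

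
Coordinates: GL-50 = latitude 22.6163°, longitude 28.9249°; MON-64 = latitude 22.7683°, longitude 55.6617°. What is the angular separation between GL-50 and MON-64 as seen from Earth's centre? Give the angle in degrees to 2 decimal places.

24.63°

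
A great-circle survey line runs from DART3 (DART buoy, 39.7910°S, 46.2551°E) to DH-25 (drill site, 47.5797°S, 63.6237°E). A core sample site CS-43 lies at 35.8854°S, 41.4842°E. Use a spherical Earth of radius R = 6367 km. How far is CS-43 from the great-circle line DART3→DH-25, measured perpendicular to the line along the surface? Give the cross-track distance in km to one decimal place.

δ₁₃ = central angle DART3→CS-43 = 0.094686 rad  (haversine)
θ₁₃ = bearing DART3→CS-43 = 314.542°,  θ₁₂ = bearing DART3→DH-25 = 127.623°
dₓₜ = R·arcsin(sin δ₁₃ · sin(θ₁₃ − θ₁₂)) = 6367·arcsin(0.09454·sin(186.919°)) = -72.517 km
|dₓₜ| = 72.517 km

72.5 km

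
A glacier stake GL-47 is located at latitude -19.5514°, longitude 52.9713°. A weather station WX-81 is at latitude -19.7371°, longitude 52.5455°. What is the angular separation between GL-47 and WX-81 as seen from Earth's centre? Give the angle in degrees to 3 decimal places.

Δφ = -0.1857°,  Δλ = -0.4258°
a = sin²(Δφ/2) + cos φ₁ cos φ₂ sin²(Δλ/2) = 0.000015
c = 2·arcsin(√a) = 0.007713 rad = 0.4419°

0.442°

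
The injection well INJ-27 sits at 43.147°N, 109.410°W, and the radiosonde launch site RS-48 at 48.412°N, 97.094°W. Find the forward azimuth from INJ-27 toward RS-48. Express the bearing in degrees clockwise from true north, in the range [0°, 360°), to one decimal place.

Δλ = 12.3160°
y = sin Δλ · cos φ₂ = 0.141584
x = cos φ₁ sin φ₂ − sin φ₁ cos φ₂ cos Δλ = 0.102209
θ = atan2(y, x) = 54.1746° → 54.1746° (mod 360°)

54.2°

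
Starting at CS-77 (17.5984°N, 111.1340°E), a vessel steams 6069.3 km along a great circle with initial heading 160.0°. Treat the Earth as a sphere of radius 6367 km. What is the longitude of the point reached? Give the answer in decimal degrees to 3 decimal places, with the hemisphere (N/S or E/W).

130.723°E

δ = d/R = 6069.3/6367 = 0.953243 rad
φ₂ = arcsin(sin φ₁ cos δ + cos φ₁ sin δ cos θ)
   = arcsin(0.30234·0.57904 + 0.95320·0.81530·-0.93969) = -33.72479°
λ₂ = λ₁ + atan2(sin θ sin δ cos φ₁, cos δ − sin φ₁ sin φ₂) = 130.72292°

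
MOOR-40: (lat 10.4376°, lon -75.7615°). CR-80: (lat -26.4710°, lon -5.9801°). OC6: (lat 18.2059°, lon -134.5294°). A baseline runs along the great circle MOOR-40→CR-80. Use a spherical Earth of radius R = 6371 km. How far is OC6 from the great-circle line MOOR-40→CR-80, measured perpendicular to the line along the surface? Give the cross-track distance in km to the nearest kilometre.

δ₁₃ = central angle MOOR-40→OC6 = 0.999169 rad  (haversine)
θ₁₃ = bearing MOOR-40→OC6 = 285.025°,  θ₁₂ = bearing MOOR-40→CR-80 = 120.481°
dₓₜ = R·arcsin(sin δ₁₃ · sin(θ₁₃ − θ₁₂)) = 6371·arcsin(0.84102·sin(164.545°)) = 1440.115 km
|dₓₜ| = 1440.115 km

1440 km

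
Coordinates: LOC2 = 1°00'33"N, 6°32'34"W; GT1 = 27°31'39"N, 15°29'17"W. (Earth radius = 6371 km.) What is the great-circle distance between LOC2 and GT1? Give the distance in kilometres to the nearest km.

3099 km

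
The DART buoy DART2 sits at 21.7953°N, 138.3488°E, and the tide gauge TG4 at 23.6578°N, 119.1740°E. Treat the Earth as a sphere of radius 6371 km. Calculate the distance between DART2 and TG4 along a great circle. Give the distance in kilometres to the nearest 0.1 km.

Δφ = 1.8625°,  Δλ = -19.1748°
a = sin²(Δφ/2) + cos φ₁ cos φ₂ sin²(Δλ/2) = 0.023856
c = 2·arcsin(√a) = 0.310150 rad = 17.7703°
d = R·c = 6371 × 0.310150 = 1976.0 km

1976.0 km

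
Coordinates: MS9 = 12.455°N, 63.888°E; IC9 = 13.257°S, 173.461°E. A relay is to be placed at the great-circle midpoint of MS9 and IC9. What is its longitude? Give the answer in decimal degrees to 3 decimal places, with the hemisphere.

118.545°E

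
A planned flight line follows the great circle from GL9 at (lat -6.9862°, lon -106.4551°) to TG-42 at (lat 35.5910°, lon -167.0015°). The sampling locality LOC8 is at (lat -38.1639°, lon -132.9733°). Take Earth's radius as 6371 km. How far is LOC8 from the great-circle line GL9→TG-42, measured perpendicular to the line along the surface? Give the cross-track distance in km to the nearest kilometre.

δ₁₃ = central angle GL9→LOC8 = 0.686513 rad  (haversine)
θ₁₃ = bearing GL9→LOC8 = 213.631°,  θ₁₂ = bearing GL9→TG-42 = 311.493°
dₓₜ = R·arcsin(sin δ₁₃ · sin(θ₁₃ − θ₁₂)) = 6371·arcsin(0.63384·sin(-97.862°)) = -4324.847 km
|dₓₜ| = 4324.847 km

4325 km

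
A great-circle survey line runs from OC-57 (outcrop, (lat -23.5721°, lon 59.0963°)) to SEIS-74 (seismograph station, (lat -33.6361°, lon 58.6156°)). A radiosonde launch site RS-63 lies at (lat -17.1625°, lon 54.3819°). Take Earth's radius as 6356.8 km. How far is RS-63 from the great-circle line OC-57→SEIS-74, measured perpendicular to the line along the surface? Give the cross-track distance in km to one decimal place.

527.4 km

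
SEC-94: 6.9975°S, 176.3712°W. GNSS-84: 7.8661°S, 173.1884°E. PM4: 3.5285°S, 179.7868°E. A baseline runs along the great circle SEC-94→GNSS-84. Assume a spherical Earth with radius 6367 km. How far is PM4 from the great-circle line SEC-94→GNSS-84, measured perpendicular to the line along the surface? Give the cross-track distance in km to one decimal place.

δ₁₃ = central angle SEC-94→PM4 = 0.090127 rad  (haversine)
θ₁₃ = bearing SEC-94→PM4 = 312.008°,  θ₁₂ = bearing SEC-94→GNSS-84 = 264.540°
dₓₜ = R·arcsin(sin δ₁₃ · sin(θ₁₃ − θ₁₂)) = 6367·arcsin(0.09001·sin(47.468°)) = 422.603 km
|dₓₜ| = 422.603 km

422.6 km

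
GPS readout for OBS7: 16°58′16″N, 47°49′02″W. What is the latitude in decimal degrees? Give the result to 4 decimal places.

16° + 58′/60 + 16″/3600 = 16 + 0.96667 + 0.00444 = 16.9711°

16.9711°N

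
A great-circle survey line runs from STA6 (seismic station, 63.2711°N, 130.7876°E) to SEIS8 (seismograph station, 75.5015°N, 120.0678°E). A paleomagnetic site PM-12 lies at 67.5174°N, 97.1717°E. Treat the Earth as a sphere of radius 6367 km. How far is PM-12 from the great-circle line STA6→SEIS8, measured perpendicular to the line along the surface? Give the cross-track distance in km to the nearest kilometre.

1148 km

δ₁₃ = central angle STA6→PM-12 = 0.251693 rad  (haversine)
θ₁₃ = bearing STA6→PM-12 = 301.780°,  θ₁₂ = bearing STA6→SEIS8 = 347.820°
dₓₜ = R·arcsin(sin δ₁₃ · sin(θ₁₃ − θ₁₂)) = 6367·arcsin(0.24904·sin(-46.040°)) = -1147.604 km
|dₓₜ| = 1147.604 km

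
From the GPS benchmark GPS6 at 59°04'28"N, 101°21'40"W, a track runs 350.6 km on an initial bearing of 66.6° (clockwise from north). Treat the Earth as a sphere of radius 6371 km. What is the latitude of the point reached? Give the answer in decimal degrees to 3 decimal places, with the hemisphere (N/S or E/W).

60.200°N

GPS6: φ = +59.07444°, λ = -101.36111°
δ = d/R = 350.6/6371 = 0.055031 rad
φ₂ = arcsin(sin φ₁ cos δ + cos φ₁ sin δ cos θ)
   = arcsin(0.85784·0.99849 + 0.51392·0.05500·0.39715) = 60.19977°
λ₂ = λ₁ + atan2(sin θ sin δ cos φ₁, cos δ − sin φ₁ sin φ₂) = -95.53140°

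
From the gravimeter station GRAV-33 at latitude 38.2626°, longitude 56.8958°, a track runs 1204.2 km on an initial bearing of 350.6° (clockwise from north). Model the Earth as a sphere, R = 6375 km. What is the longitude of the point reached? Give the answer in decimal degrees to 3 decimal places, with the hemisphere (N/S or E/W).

δ = d/R = 1204.2/6375 = 0.188894 rad
φ₂ = arcsin(sin φ₁ cos δ + cos φ₁ sin δ cos θ)
   = arcsin(0.61927·0.98221 + 0.78518·0.18777·0.98657) = 48.91254°
λ₂ = λ₁ + atan2(sin θ sin δ cos φ₁, cos δ − sin φ₁ sin φ₂) = 54.22117°

54.221°E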